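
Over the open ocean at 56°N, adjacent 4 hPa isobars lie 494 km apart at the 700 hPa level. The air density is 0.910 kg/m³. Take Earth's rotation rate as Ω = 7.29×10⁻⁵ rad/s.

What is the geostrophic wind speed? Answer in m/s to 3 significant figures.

7.36 m/s

Coriolis parameter at 56°N:
f = 2Ω sin φ = 2 × 7.29×10⁻⁵ × sin 56° = 1.21×10⁻⁴ s⁻¹
Pressure gradient: |∂P/∂n| = 400 Pa / 494000 m = 8.10×10⁻⁴ Pa/m
Geostrophic balance (pressure-gradient force = Coriolis force):
V_g = (1/(fρ)) |∂P/∂n| = 8.10×10⁻⁴ / (1.21×10⁻⁴ × 0.910) = 7.36 m/s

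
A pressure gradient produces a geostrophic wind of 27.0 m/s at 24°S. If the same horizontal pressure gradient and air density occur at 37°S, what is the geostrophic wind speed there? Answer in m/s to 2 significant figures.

18 m/s

With the same pressure gradient and density, V_g ∝ 1/f ∝ 1/sin φ.
V₂ = V₁ · sin φ₁ / sin φ₂ = 27.0 × sin 24° / sin 37°
V₂ = 27.0 × 0.4067/0.6018 = 18 m/s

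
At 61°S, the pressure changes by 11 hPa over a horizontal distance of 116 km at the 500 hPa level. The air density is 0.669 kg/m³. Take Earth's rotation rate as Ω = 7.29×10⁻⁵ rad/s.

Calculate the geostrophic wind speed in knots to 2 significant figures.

220 knots

Coriolis parameter at 61°S:
f = 2Ω sin φ = 2 × 7.29×10⁻⁵ × sin 61° = 1.28×10⁻⁴ s⁻¹
Pressure gradient: |∂P/∂n| = 1100 Pa / 116000 m = 9.48×10⁻³ Pa/m
Geostrophic balance (pressure-gradient force = Coriolis force):
V_g = (1/(fρ)) |∂P/∂n| = 9.48×10⁻³ / (1.28×10⁻⁴ × 0.669) = 111 m/s
Converting: 111 m/s × 1.944 = 220 knots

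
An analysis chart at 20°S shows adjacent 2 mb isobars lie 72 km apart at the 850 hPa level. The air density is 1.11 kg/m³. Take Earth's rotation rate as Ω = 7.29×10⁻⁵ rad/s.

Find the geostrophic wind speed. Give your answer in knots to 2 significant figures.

98 knots

Coriolis parameter at 20°S:
f = 2Ω sin φ = 2 × 7.29×10⁻⁵ × sin 20° = 4.99×10⁻⁵ s⁻¹
Pressure gradient: |∂P/∂n| = 200 Pa / 72000 m = 2.78×10⁻³ Pa/m
Geostrophic balance (pressure-gradient force = Coriolis force):
V_g = (1/(fρ)) |∂P/∂n| = 2.78×10⁻³ / (4.99×10⁻⁵ × 1.11) = 50.2 m/s
Converting: 50.2 m/s × 1.944 = 98 knots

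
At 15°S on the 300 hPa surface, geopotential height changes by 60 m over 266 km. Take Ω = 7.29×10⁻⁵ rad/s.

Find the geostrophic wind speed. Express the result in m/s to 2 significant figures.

Coriolis parameter at 15°S:
f = 2Ω sin φ = 2 × 7.29×10⁻⁵ × sin 15° = 3.77×10⁻⁵ s⁻¹
Height gradient: |∂Z/∂n| = 60 m / 266000 m = 2.26×10⁻⁴
On a pressure surface, geostrophic balance gives V_g = (g/f)|∂Z/∂n|:
V_g = 9.81 × 2.26×10⁻⁴ / 3.77×10⁻⁵ = 58.6 m/s

59 m/s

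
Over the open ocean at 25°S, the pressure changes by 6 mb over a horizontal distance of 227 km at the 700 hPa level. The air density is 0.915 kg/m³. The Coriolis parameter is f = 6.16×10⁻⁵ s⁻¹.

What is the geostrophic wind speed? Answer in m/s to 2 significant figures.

Pressure gradient: |∂P/∂n| = 600 Pa / 227000 m = 2.64×10⁻³ Pa/m
Geostrophic balance (pressure-gradient force = Coriolis force):
V_g = (1/(fρ)) |∂P/∂n| = 2.64×10⁻³ / (6.16×10⁻⁵ × 0.915) = 46.9 m/s

47 m/s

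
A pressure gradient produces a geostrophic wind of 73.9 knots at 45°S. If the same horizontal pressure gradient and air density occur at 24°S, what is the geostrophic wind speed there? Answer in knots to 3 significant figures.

128 knots

With the same pressure gradient and density, V_g ∝ 1/f ∝ 1/sin φ.
V₂ = V₁ · sin φ₁ / sin φ₂ = 73.9 × sin 45° / sin 24°
V₂ = 73.9 × 0.7071/0.4067 = 128 knots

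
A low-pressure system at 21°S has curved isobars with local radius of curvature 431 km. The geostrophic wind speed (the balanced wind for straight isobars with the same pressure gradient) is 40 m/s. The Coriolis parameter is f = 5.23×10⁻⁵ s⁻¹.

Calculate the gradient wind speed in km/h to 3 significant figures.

Around a low, centrifugal force acts outward with Coriolis, so pressure-gradient force balances both:
(1/ρ)|∂P/∂n| = fV + V²/R  →  V² + fR·V − fR·V_g = 0
With fR = 5.23×10⁻⁵ × 431×10³ m = 22.5 m/s:
V = [−fR + √((fR)² + 4 fR V_g)]/2 = [−22.5 + √(22.5² + 4×22.5×40)]/2 = 20.8 m/s
Subgeostrophic (V < V_g = 40 m/s), as expected around a low.
Converting: 20.8 m/s × 3.6 = 74.9 km/h

74.9 km/h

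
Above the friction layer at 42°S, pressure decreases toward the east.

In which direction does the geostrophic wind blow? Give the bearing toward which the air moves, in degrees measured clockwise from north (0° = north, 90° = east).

The pressure-gradient force points toward the east (bearing 090°).
Geostrophic balance: in the Southern Hemisphere the Coriolis force deflects motion to the left, so the geostrophic wind blows 90° to the left of the pressure-gradient force (low pressure on the right).
Rotating 090° by 90° counterclockwise gives 000° — the wind blows toward the north.

000°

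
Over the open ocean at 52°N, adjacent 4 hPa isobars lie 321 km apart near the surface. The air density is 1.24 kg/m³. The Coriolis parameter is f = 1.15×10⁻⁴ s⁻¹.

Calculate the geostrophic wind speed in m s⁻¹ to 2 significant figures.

8.7 m s⁻¹

Pressure gradient: |∂P/∂n| = 400 Pa / 321000 m = 1.25×10⁻³ Pa/m
Geostrophic balance (pressure-gradient force = Coriolis force):
V_g = (1/(fρ)) |∂P/∂n| = 1.25×10⁻³ / (1.15×10⁻⁴ × 1.24) = 8.74 m/s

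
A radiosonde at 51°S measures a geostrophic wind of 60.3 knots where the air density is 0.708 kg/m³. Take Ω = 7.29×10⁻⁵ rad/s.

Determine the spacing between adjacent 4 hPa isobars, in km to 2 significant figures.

Coriolis parameter at 51°S:
f = 2Ω sin φ = 2 × 7.29×10⁻⁵ × sin 51° = 1.13×10⁻⁴ s⁻¹
Wind speed in SI: 60.3 knots = 31.0 m/s
Geostrophic balance rearranged: |∂P/∂n| = f ρ V_g
|∂P/∂n| = 1.13×10⁻⁴ × 0.708 × 31.0 = 2.49×10⁻³ Pa/m
Isobar spacing: Δn = ΔP/|∂P/∂n| = 400 Pa / 2.49×10⁻³ Pa/m = 160735 m ≈ 160 km

160 km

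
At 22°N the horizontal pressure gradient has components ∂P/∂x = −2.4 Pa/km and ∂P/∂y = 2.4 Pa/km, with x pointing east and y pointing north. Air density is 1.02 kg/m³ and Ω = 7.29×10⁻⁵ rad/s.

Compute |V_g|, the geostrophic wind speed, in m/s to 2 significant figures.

Coriolis parameter at 22°N:
f = 2Ω sin φ = 2 × 7.29×10⁻⁵ × sin 22° = 5.46×10⁻⁵ s⁻¹
Component geostrophic relations (x east, y north):
u_g = −(1/(fρ)) ∂P/∂y,  v_g = (1/(fρ)) ∂P/∂x
u_g = −(2.4×10⁻³)/(5.46×10⁻⁵ × 1.02) = −43.1 m/s;  v_g = (−2.4×10⁻³)/(5.46×10⁻⁵ × 1.02) = −43.1 m/s
|V_g| = √(u_g² + v_g²) = 60.9 m/s

61 m/s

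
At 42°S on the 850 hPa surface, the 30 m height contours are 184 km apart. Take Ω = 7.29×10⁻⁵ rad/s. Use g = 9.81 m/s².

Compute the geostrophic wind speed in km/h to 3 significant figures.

Coriolis parameter at 42°S:
f = 2Ω sin φ = 2 × 7.29×10⁻⁵ × sin 42° = 9.76×10⁻⁵ s⁻¹
Height gradient: |∂Z/∂n| = 30 m / 184000 m = 1.63×10⁻⁴
On a pressure surface, geostrophic balance gives V_g = (g/f)|∂Z/∂n|:
V_g = 9.81 × 1.63×10⁻⁴ / 9.76×10⁻⁵ = 16.4 m/s
Converting: 16.4 m/s × 3.6 = 59.0 km/h

59.0 km/h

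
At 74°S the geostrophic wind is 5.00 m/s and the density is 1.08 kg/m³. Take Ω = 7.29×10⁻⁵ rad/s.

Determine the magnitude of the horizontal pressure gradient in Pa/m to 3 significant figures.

7.57×10⁻⁴ Pa/m

Coriolis parameter at 74°S:
f = 2Ω sin φ = 2 × 7.29×10⁻⁵ × sin 74° = 1.40×10⁻⁴ s⁻¹
Geostrophic balance rearranged: |∂P/∂n| = f ρ V_g
|∂P/∂n| = 1.40×10⁻⁴ × 1.08 × 5.00 = 7.57×10⁻⁴ Pa/m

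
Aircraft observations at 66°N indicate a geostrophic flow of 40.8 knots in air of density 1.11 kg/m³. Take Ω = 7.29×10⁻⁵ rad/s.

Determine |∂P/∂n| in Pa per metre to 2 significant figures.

Coriolis parameter at 66°N:
f = 2Ω sin φ = 2 × 7.29×10⁻⁵ × sin 66° = 1.33×10⁻⁴ s⁻¹
Wind speed in SI: 40.8 knots = 21.0 m/s
Geostrophic balance rearranged: |∂P/∂n| = f ρ V_g
|∂P/∂n| = 1.33×10⁻⁴ × 1.11 × 21.0 = 3.10×10⁻³ Pa/m

3.1×10⁻³ Pa/m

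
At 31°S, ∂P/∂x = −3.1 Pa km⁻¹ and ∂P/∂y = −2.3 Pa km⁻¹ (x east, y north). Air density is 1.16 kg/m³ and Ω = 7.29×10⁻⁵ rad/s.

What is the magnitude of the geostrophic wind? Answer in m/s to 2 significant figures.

44 m/s

Coriolis parameter at 31°S:
f = 2Ω sin φ = 2 × 7.29×10⁻⁵ × sin 31° = 7.51×10⁻⁵ s⁻¹
In the Southern Hemisphere f is negative: f = −7.51×10⁻⁵ s⁻¹.
Component geostrophic relations (x east, y north):
u_g = −(1/(fρ)) ∂P/∂y,  v_g = (1/(fρ)) ∂P/∂x
u_g = −(−2.3×10⁻³)/(−7.51×10⁻⁵ × 1.16) = −26.4 m/s;  v_g = (−3.1×10⁻³)/(−7.51×10⁻⁵ × 1.16) = 35.6 m/s
|V_g| = √(u_g² + v_g²) = 44.3 m/s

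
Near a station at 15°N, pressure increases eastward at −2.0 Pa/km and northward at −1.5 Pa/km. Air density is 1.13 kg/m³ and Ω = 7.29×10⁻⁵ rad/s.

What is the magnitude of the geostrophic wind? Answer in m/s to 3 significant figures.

58.6 m/s

Coriolis parameter at 15°N:
f = 2Ω sin φ = 2 × 7.29×10⁻⁵ × sin 15° = 3.77×10⁻⁵ s⁻¹
Component geostrophic relations (x east, y north):
u_g = −(1/(fρ)) ∂P/∂y,  v_g = (1/(fρ)) ∂P/∂x
u_g = −(−1.5×10⁻³)/(3.77×10⁻⁵ × 1.13) = 35.2 m/s;  v_g = (−2.0×10⁻³)/(3.77×10⁻⁵ × 1.13) = −46.9 m/s
|V_g| = √(u_g² + v_g²) = 58.6 m/s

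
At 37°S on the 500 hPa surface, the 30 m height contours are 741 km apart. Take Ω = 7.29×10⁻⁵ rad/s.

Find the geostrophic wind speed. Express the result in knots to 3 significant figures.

8.80 knots

Coriolis parameter at 37°S:
f = 2Ω sin φ = 2 × 7.29×10⁻⁵ × sin 37° = 8.77×10⁻⁵ s⁻¹
Height gradient: |∂Z/∂n| = 30 m / 741000 m = 4.05×10⁻⁵
On a pressure surface, geostrophic balance gives V_g = (g/f)|∂Z/∂n|:
V_g = 9.81 × 4.05×10⁻⁵ / 8.77×10⁻⁵ = 4.53 m/s
Converting: 4.53 m/s × 1.944 = 8.80 knots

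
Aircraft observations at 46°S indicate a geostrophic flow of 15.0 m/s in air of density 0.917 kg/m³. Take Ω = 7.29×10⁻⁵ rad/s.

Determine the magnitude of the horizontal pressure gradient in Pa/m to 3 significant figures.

1.44×10⁻³ Pa/m

Coriolis parameter at 46°S:
f = 2Ω sin φ = 2 × 7.29×10⁻⁵ × sin 46° = 1.05×10⁻⁴ s⁻¹
Geostrophic balance rearranged: |∂P/∂n| = f ρ V_g
|∂P/∂n| = 1.05×10⁻⁴ × 0.917 × 15.0 = 1.44×10⁻³ Pa/m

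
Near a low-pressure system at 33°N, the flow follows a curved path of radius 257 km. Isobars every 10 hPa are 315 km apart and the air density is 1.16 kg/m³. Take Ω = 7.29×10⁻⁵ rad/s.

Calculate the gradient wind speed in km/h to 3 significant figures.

Coriolis parameter at 33°N:
f = 2Ω sin φ = 2 × 7.29×10⁻⁵ × sin 33° = 7.94×10⁻⁵ s⁻¹
Pressure gradient: |∂P/∂n| = 1000 Pa / 315000 m = 3.17×10⁻³ Pa/m
Geostrophic speed: V_g = |∂P/∂n|/(fρ) = 3.17×10⁻³/(7.94×10⁻⁵ × 1.16) = 34.5 m/s
Around a low, centrifugal force acts outward with Coriolis, so pressure-gradient force balances both:
(1/ρ)|∂P/∂n| = fV + V²/R  →  V² + fR·V − fR·V_g = 0
With fR = 7.94×10⁻⁵ × 257×10³ m = 20.4 m/s:
V = [−fR + √((fR)² + 4 fR V_g)]/2 = [−20.4 + √(20.4² + 4×20.4×34.5)]/2 = 18.2 m/s
Subgeostrophic (V < V_g = 34.5 m/s), as expected around a low.
Converting: 18.2 m/s × 3.6 = 65.6 km/h

65.6 km/h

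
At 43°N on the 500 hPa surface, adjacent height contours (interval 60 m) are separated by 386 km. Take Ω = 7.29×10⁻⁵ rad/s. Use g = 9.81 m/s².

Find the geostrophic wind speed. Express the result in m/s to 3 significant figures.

Coriolis parameter at 43°N:
f = 2Ω sin φ = 2 × 7.29×10⁻⁵ × sin 43° = 9.94×10⁻⁵ s⁻¹
Height gradient: |∂Z/∂n| = 60 m / 386000 m = 1.55×10⁻⁴
On a pressure surface, geostrophic balance gives V_g = (g/f)|∂Z/∂n|:
V_g = 9.81 × 1.55×10⁻⁴ / 9.94×10⁻⁵ = 15.3 m/s

15.3 m/s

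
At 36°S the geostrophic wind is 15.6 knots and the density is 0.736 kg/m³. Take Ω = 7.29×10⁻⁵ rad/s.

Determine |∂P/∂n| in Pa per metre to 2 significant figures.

Coriolis parameter at 36°S:
f = 2Ω sin φ = 2 × 7.29×10⁻⁵ × sin 36° = 8.57×10⁻⁵ s⁻¹
Wind speed in SI: 15.6 knots = 8.03 m/s
Geostrophic balance rearranged: |∂P/∂n| = f ρ V_g
|∂P/∂n| = 8.57×10⁻⁵ × 0.736 × 8.03 = 5.06×10⁻⁴ Pa/m

5.1×10⁻⁴ Pa/m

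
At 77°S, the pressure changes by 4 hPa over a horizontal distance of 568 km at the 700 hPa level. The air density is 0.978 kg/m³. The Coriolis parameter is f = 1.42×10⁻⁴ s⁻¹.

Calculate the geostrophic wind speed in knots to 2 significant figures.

9.9 knots

Pressure gradient: |∂P/∂n| = 400 Pa / 568000 m = 7.04×10⁻⁴ Pa/m
Geostrophic balance (pressure-gradient force = Coriolis force):
V_g = (1/(fρ)) |∂P/∂n| = 7.04×10⁻⁴ / (1.42×10⁻⁴ × 0.978) = 5.07 m/s
Converting: 5.07 m/s × 1.944 = 9.9 knots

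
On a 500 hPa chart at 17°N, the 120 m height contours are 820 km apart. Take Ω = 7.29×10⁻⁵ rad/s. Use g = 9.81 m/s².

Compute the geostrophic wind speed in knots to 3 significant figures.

65.5 knots

Coriolis parameter at 17°N:
f = 2Ω sin φ = 2 × 7.29×10⁻⁵ × sin 17° = 4.26×10⁻⁵ s⁻¹
Height gradient: |∂Z/∂n| = 120 m / 820000 m = 1.46×10⁻⁴
On a pressure surface, geostrophic balance gives V_g = (g/f)|∂Z/∂n|:
V_g = 9.81 × 1.46×10⁻⁴ / 4.26×10⁻⁵ = 33.7 m/s
Converting: 33.7 m/s × 1.944 = 65.5 knots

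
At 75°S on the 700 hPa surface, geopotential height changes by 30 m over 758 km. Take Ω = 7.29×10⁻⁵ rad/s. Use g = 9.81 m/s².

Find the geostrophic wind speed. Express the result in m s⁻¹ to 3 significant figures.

Coriolis parameter at 75°S:
f = 2Ω sin φ = 2 × 7.29×10⁻⁵ × sin 75° = 1.41×10⁻⁴ s⁻¹
Height gradient: |∂Z/∂n| = 30 m / 758000 m = 3.96×10⁻⁵
On a pressure surface, geostrophic balance gives V_g = (g/f)|∂Z/∂n|:
V_g = 9.81 × 3.96×10⁻⁵ / 1.41×10⁻⁴ = 2.76 m/s

2.76 m s⁻¹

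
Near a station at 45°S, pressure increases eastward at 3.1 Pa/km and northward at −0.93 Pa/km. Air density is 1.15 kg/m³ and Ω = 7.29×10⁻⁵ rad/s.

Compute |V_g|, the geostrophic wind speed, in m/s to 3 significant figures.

27.3 m/s

Coriolis parameter at 45°S:
f = 2Ω sin φ = 2 × 7.29×10⁻⁵ × sin 45° = 1.03×10⁻⁴ s⁻¹
In the Southern Hemisphere f is negative: f = −1.03×10⁻⁴ s⁻¹.
Component geostrophic relations (x east, y north):
u_g = −(1/(fρ)) ∂P/∂y,  v_g = (1/(fρ)) ∂P/∂x
u_g = −(−0.93×10⁻³)/(−1.03×10⁻⁴ × 1.15) = −7.84 m/s;  v_g = (3.1×10⁻³)/(−1.03×10⁻⁴ × 1.15) = −26.1 m/s
|V_g| = √(u_g² + v_g²) = 27.3 m/s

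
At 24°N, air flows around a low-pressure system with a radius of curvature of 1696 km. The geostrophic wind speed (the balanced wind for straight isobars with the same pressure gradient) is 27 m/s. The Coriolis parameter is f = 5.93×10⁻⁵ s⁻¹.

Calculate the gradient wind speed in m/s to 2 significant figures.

22 m/s

Around a low, centrifugal force acts outward with Coriolis, so pressure-gradient force balances both:
(1/ρ)|∂P/∂n| = fV + V²/R  →  V² + fR·V − fR·V_g = 0
With fR = 5.93×10⁻⁵ × 1696×10³ m = 101 m/s:
V = [−fR + √((fR)² + 4 fR V_g)]/2 = [−101 + √(101² + 4×101×27)]/2 = 22.1 m/s
Subgeostrophic (V < V_g = 27 m/s), as expected around a low.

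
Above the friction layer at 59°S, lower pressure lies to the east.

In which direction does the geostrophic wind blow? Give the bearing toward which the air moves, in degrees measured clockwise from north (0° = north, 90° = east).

The pressure-gradient force points toward the east (bearing 090°).
Geostrophic balance: in the Southern Hemisphere the Coriolis force deflects motion to the left, so the geostrophic wind blows 90° to the left of the pressure-gradient force (low pressure on the right).
Rotating 090° by 90° counterclockwise gives 000° — the wind blows toward the north.

000°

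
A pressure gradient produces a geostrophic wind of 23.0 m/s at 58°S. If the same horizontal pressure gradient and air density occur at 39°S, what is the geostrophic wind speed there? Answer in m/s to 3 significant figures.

31.0 m/s

With the same pressure gradient and density, V_g ∝ 1/f ∝ 1/sin φ.
V₂ = V₁ · sin φ₁ / sin φ₂ = 23.0 × sin 58° / sin 39°
V₂ = 23.0 × 0.8480/0.6293 = 31.0 m/s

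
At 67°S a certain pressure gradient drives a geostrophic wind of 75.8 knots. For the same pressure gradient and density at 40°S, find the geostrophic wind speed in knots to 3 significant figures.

109 knots

With the same pressure gradient and density, V_g ∝ 1/f ∝ 1/sin φ.
V₂ = V₁ · sin φ₁ / sin φ₂ = 75.8 × sin 67° / sin 40°
V₂ = 75.8 × 0.9205/0.6428 = 109 knots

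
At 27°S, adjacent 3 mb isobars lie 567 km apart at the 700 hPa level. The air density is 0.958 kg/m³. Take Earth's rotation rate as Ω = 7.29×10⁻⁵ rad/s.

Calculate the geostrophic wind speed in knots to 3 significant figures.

Coriolis parameter at 27°S:
f = 2Ω sin φ = 2 × 7.29×10⁻⁵ × sin 27° = 6.62×10⁻⁵ s⁻¹
Pressure gradient: |∂P/∂n| = 300 Pa / 567000 m = 5.29×10⁻⁴ Pa/m
Geostrophic balance (pressure-gradient force = Coriolis force):
V_g = (1/(fρ)) |∂P/∂n| = 5.29×10⁻⁴ / (6.62×10⁻⁵ × 0.958) = 8.34 m/s
Converting: 8.34 m/s × 1.944 = 16.2 knots

16.2 knots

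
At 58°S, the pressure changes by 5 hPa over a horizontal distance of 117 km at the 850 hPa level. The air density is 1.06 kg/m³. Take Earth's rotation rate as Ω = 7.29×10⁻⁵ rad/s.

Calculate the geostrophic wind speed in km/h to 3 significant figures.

117 km/h

Coriolis parameter at 58°S:
f = 2Ω sin φ = 2 × 7.29×10⁻⁵ × sin 58° = 1.24×10⁻⁴ s⁻¹
Pressure gradient: |∂P/∂n| = 500 Pa / 117000 m = 4.27×10⁻³ Pa/m
Geostrophic balance (pressure-gradient force = Coriolis force):
V_g = (1/(fρ)) |∂P/∂n| = 4.27×10⁻³ / (1.24×10⁻⁴ × 1.06) = 32.6 m/s
Converting: 32.6 m/s × 3.6 = 117 km/h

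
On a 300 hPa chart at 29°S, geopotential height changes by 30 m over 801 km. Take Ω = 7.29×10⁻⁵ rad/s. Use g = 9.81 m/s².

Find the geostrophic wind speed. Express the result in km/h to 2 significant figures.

19 km/h

Coriolis parameter at 29°S:
f = 2Ω sin φ = 2 × 7.29×10⁻⁵ × sin 29° = 7.07×10⁻⁵ s⁻¹
Height gradient: |∂Z/∂n| = 30 m / 801000 m = 3.75×10⁻⁵
On a pressure surface, geostrophic balance gives V_g = (g/f)|∂Z/∂n|:
V_g = 9.81 × 3.75×10⁻⁵ / 7.07×10⁻⁵ = 5.20 m/s
Converting: 5.20 m/s × 3.6 = 19 km/h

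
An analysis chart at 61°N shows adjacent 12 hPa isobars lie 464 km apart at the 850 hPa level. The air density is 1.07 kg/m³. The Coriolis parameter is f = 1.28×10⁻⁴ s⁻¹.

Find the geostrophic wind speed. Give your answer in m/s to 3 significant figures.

Pressure gradient: |∂P/∂n| = 1200 Pa / 464000 m = 2.59×10⁻³ Pa/m
Geostrophic balance (pressure-gradient force = Coriolis force):
V_g = (1/(fρ)) |∂P/∂n| = 2.59×10⁻³ / (1.28×10⁻⁴ × 1.07) = 18.9 m/s

18.9 m/s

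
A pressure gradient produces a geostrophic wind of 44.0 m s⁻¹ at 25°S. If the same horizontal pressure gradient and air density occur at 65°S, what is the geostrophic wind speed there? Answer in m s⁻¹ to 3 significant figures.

20.5 m s⁻¹

With the same pressure gradient and density, V_g ∝ 1/f ∝ 1/sin φ.
V₂ = V₁ · sin φ₁ / sin φ₂ = 44.0 × sin 25° / sin 65°
V₂ = 44.0 × 0.4226/0.9063 = 20.5 m s⁻¹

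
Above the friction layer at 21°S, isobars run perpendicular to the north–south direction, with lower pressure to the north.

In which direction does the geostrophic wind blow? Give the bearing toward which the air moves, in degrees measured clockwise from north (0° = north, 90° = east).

The pressure-gradient force points toward the north (bearing 000°).
Geostrophic balance: in the Southern Hemisphere the Coriolis force deflects motion to the left, so the geostrophic wind blows 90° to the left of the pressure-gradient force (low pressure on the right).
Rotating 000° by 90° counterclockwise gives 270° — the wind blows toward the west.

270°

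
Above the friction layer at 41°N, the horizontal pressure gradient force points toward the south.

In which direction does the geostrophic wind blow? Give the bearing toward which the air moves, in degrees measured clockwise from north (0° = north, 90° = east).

270°

The pressure-gradient force points toward the south (bearing 180°).
Geostrophic balance: in the Northern Hemisphere the Coriolis force deflects motion to the right, so the geostrophic wind blows 90° to the right of the pressure-gradient force (low pressure on the left).
Rotating 180° by 90° clockwise gives 270° — the wind blows toward the west.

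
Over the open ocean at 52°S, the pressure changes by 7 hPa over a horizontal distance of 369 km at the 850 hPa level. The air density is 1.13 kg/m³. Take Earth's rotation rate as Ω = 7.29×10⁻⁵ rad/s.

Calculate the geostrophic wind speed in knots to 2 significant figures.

Coriolis parameter at 52°S:
f = 2Ω sin φ = 2 × 7.29×10⁻⁵ × sin 52° = 1.15×10⁻⁴ s⁻¹
Pressure gradient: |∂P/∂n| = 700 Pa / 369000 m = 1.90×10⁻³ Pa/m
Geostrophic balance (pressure-gradient force = Coriolis force):
V_g = (1/(fρ)) |∂P/∂n| = 1.90×10⁻³ / (1.15×10⁻⁴ × 1.13) = 14.6 m/s
Converting: 14.6 m/s × 1.944 = 28 knots

28 knots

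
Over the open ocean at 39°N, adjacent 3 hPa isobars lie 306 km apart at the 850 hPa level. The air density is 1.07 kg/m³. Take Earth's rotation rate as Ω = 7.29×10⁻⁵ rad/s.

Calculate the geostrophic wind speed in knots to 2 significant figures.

19 knots

Coriolis parameter at 39°N:
f = 2Ω sin φ = 2 × 7.29×10⁻⁵ × sin 39° = 9.18×10⁻⁵ s⁻¹
Pressure gradient: |∂P/∂n| = 300 Pa / 306000 m = 9.80×10⁻⁴ Pa/m
Geostrophic balance (pressure-gradient force = Coriolis force):
V_g = (1/(fρ)) |∂P/∂n| = 9.80×10⁻⁴ / (9.18×10⁻⁵ × 1.07) = 9.99 m/s
Converting: 9.99 m/s × 1.944 = 19 knots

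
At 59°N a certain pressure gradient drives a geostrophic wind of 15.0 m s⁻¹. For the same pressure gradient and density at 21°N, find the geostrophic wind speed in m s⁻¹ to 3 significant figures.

With the same pressure gradient and density, V_g ∝ 1/f ∝ 1/sin φ.
V₂ = V₁ · sin φ₁ / sin φ₂ = 15.0 × sin 59° / sin 21°
V₂ = 15.0 × 0.8572/0.3584 = 35.9 m s⁻¹

35.9 m s⁻¹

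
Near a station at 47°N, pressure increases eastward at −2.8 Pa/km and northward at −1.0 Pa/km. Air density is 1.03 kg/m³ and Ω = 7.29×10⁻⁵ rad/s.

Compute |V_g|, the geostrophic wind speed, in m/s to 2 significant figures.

27 m/s

Coriolis parameter at 47°N:
f = 2Ω sin φ = 2 × 7.29×10⁻⁵ × sin 47° = 1.07×10⁻⁴ s⁻¹
Component geostrophic relations (x east, y north):
u_g = −(1/(fρ)) ∂P/∂y,  v_g = (1/(fρ)) ∂P/∂x
u_g = −(−1.0×10⁻³)/(1.07×10⁻⁴ × 1.03) = 9.10 m/s;  v_g = (−2.8×10⁻³)/(1.07×10⁻⁴ × 1.03) = −25.5 m/s
|V_g| = √(u_g² + v_g²) = 27.1 m/s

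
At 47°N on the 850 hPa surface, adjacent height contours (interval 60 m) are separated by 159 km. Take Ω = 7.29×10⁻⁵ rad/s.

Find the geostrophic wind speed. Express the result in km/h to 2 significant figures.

120 km/h

Coriolis parameter at 47°N:
f = 2Ω sin φ = 2 × 7.29×10⁻⁵ × sin 47° = 1.07×10⁻⁴ s⁻¹
Height gradient: |∂Z/∂n| = 60 m / 159000 m = 3.77×10⁻⁴
On a pressure surface, geostrophic balance gives V_g = (g/f)|∂Z/∂n|:
V_g = 9.81 × 3.77×10⁻⁴ / 1.07×10⁻⁴ = 34.7 m/s
Converting: 34.7 m/s × 3.6 = 120 km/h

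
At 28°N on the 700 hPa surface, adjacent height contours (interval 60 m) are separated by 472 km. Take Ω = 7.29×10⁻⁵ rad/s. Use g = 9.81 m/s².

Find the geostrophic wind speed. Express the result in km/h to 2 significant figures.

66 km/h

Coriolis parameter at 28°N:
f = 2Ω sin φ = 2 × 7.29×10⁻⁵ × sin 28° = 6.84×10⁻⁵ s⁻¹
Height gradient: |∂Z/∂n| = 60 m / 472000 m = 1.27×10⁻⁴
On a pressure surface, geostrophic balance gives V_g = (g/f)|∂Z/∂n|:
V_g = 9.81 × 1.27×10⁻⁴ / 6.84×10⁻⁵ = 18.2 m/s
Converting: 18.2 m/s × 3.6 = 66 km/h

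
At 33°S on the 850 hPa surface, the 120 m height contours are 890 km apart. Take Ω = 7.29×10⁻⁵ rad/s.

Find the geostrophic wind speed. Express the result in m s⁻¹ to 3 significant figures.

16.7 m s⁻¹

Coriolis parameter at 33°S:
f = 2Ω sin φ = 2 × 7.29×10⁻⁵ × sin 33° = 7.94×10⁻⁵ s⁻¹
Height gradient: |∂Z/∂n| = 120 m / 890000 m = 1.35×10⁻⁴
On a pressure surface, geostrophic balance gives V_g = (g/f)|∂Z/∂n|:
V_g = 9.81 × 1.35×10⁻⁴ / 7.94×10⁻⁵ = 16.7 m/s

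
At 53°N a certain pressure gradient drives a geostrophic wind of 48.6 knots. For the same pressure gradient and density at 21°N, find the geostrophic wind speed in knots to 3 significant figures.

With the same pressure gradient and density, V_g ∝ 1/f ∝ 1/sin φ.
V₂ = V₁ · sin φ₁ / sin φ₂ = 48.6 × sin 53° / sin 21°
V₂ = 48.6 × 0.7986/0.3584 = 108 knots

108 knots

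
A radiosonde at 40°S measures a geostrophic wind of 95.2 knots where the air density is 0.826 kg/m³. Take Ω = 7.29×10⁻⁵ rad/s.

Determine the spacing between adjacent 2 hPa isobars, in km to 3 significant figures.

52.8 km

Coriolis parameter at 40°S:
f = 2Ω sin φ = 2 × 7.29×10⁻⁵ × sin 40° = 9.37×10⁻⁵ s⁻¹
Wind speed in SI: 95.2 knots = 49.0 m/s
Geostrophic balance rearranged: |∂P/∂n| = f ρ V_g
|∂P/∂n| = 9.37×10⁻⁵ × 0.826 × 49.0 = 3.79×10⁻³ Pa/m
Isobar spacing: Δn = ΔP/|∂P/∂n| = 200 Pa / 3.79×10⁻³ Pa/m = 52753 m ≈ 52.8 km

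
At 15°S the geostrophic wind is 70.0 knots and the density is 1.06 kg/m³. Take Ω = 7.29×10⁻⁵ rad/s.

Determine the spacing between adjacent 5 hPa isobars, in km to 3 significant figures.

Coriolis parameter at 15°S:
f = 2Ω sin φ = 2 × 7.29×10⁻⁵ × sin 15° = 3.77×10⁻⁵ s⁻¹
Wind speed in SI: 70.0 knots = 36.0 m/s
Geostrophic balance rearranged: |∂P/∂n| = f ρ V_g
|∂P/∂n| = 3.77×10⁻⁵ × 1.06 × 36.0 = 1.44×10⁻³ Pa/m
Isobar spacing: Δn = ΔP/|∂P/∂n| = 500 Pa / 1.44×10⁻³ Pa/m = 347116 m ≈ 347 km

347 km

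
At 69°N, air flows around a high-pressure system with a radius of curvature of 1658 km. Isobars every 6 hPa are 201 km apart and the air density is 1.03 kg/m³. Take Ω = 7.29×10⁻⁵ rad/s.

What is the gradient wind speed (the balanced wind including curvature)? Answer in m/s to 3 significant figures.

Coriolis parameter at 69°N:
f = 2Ω sin φ = 2 × 7.29×10⁻⁵ × sin 69° = 1.36×10⁻⁴ s⁻¹
Pressure gradient: |∂P/∂n| = 600 Pa / 201000 m = 2.99×10⁻³ Pa/m
Geostrophic speed: V_g = |∂P/∂n|/(fρ) = 2.99×10⁻³/(1.36×10⁻⁴ × 1.03) = 21.3 m/s
Around a high, pressure-gradient force acts outward with centrifugal, so Coriolis balances both:
fV = (1/ρ)|∂P/∂n| + V²/R  →  V² − fR·V + fR·V_g = 0
With fR = 1.36×10⁻⁴ × 1658×10³ m = 226 m/s:
V = [fR − √((fR)² − 4 fR V_g)]/2 = [226 − √(226² − 4×226×21.3)]/2 = 23.8 m/s
Supergeostrophic (V > V_g = 21.3 m/s), as expected around a high.

23.8 m/s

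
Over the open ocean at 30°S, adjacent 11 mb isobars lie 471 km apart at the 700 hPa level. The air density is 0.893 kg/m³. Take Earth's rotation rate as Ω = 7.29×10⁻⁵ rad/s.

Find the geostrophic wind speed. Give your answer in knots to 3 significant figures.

Coriolis parameter at 30°S:
f = 2Ω sin φ = 2 × 7.29×10⁻⁵ × sin 30° = 7.29×10⁻⁵ s⁻¹
Pressure gradient: |∂P/∂n| = 1100 Pa / 471000 m = 2.34×10⁻³ Pa/m
Geostrophic balance (pressure-gradient force = Coriolis force):
V_g = (1/(fρ)) |∂P/∂n| = 2.34×10⁻³ / (7.29×10⁻⁵ × 0.893) = 35.9 m/s
Converting: 35.9 m/s × 1.944 = 69.7 knots

69.7 knots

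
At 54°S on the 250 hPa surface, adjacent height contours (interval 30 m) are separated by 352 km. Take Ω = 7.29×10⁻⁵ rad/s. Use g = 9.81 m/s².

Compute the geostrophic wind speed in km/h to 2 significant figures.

26 km/h

Coriolis parameter at 54°S:
f = 2Ω sin φ = 2 × 7.29×10⁻⁵ × sin 54° = 1.18×10⁻⁴ s⁻¹
Height gradient: |∂Z/∂n| = 30 m / 352000 m = 8.52×10⁻⁵
On a pressure surface, geostrophic balance gives V_g = (g/f)|∂Z/∂n|:
V_g = 9.81 × 8.52×10⁻⁵ / 1.18×10⁻⁴ = 7.09 m/s
Converting: 7.09 m/s × 3.6 = 26 km/h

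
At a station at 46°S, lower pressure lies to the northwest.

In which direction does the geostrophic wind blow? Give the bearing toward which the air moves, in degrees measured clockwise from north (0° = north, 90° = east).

The pressure-gradient force points toward the northwest (bearing 315°).
Geostrophic balance: in the Southern Hemisphere the Coriolis force deflects motion to the left, so the geostrophic wind blows 90° to the left of the pressure-gradient force (low pressure on the right).
Rotating 315° by 90° counterclockwise gives 225° — the wind blows toward the southwest.

225°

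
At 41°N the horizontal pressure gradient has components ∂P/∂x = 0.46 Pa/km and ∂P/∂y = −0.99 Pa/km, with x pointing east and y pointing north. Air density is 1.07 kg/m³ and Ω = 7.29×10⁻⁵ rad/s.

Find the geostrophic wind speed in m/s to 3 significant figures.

Coriolis parameter at 41°N:
f = 2Ω sin φ = 2 × 7.29×10⁻⁵ × sin 41° = 9.57×10⁻⁵ s⁻¹
Component geostrophic relations (x east, y north):
u_g = −(1/(fρ)) ∂P/∂y,  v_g = (1/(fρ)) ∂P/∂x
u_g = −(−0.99×10⁻³)/(9.57×10⁻⁵ × 1.07) = 9.67 m/s;  v_g = (0.46×10⁻³)/(9.57×10⁻⁵ × 1.07) = 4.49 m/s
|V_g| = √(u_g² + v_g²) = 10.7 m/s

10.7 m/s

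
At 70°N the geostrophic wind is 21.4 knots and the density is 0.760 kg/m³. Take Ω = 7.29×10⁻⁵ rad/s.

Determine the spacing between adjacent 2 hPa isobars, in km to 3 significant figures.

174 km

Coriolis parameter at 70°N:
f = 2Ω sin φ = 2 × 7.29×10⁻⁵ × sin 70° = 1.37×10⁻⁴ s⁻¹
Wind speed in SI: 21.4 knots = 11.0 m/s
Geostrophic balance rearranged: |∂P/∂n| = f ρ V_g
|∂P/∂n| = 1.37×10⁻⁴ × 0.760 × 11.0 = 1.15×10⁻³ Pa/m
Isobar spacing: Δn = ΔP/|∂P/∂n| = 200 Pa / 1.15×10⁻³ Pa/m = 174470 m ≈ 174 km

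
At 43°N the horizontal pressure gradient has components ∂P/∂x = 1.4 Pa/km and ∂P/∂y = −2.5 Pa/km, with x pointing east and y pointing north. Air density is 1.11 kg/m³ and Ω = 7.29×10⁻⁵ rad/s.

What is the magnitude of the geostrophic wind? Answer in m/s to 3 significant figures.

Coriolis parameter at 43°N:
f = 2Ω sin φ = 2 × 7.29×10⁻⁵ × sin 43° = 9.94×10⁻⁵ s⁻¹
Component geostrophic relations (x east, y north):
u_g = −(1/(fρ)) ∂P/∂y,  v_g = (1/(fρ)) ∂P/∂x
u_g = −(−2.5×10⁻³)/(9.94×10⁻⁵ × 1.11) = 22.7 m/s;  v_g = (1.4×10⁻³)/(9.94×10⁻⁵ × 1.11) = 12.7 m/s
|V_g| = √(u_g² + v_g²) = 26.0 m/s

26.0 m/s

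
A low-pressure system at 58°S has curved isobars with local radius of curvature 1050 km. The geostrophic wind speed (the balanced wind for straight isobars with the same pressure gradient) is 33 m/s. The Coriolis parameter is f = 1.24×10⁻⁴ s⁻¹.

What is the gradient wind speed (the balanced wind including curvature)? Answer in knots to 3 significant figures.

Around a low, centrifugal force acts outward with Coriolis, so pressure-gradient force balances both:
(1/ρ)|∂P/∂n| = fV + V²/R  →  V² + fR·V − fR·V_g = 0
With fR = 1.24×10⁻⁴ × 1050×10³ m = 130 m/s:
V = [−fR + √((fR)² + 4 fR V_g)]/2 = [−130 + √(130² + 4×130×33)]/2 = 27.3 m/s
Subgeostrophic (V < V_g = 33 m/s), as expected around a low.
Converting: 27.3 m/s × 1.944 = 53.0 knots

53.0 knots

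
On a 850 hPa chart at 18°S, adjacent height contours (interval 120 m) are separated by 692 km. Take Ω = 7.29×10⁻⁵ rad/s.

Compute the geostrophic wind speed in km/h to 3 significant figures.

136 km/h

Coriolis parameter at 18°S:
f = 2Ω sin φ = 2 × 7.29×10⁻⁵ × sin 18° = 4.51×10⁻⁵ s⁻¹
Height gradient: |∂Z/∂n| = 120 m / 692000 m = 1.73×10⁻⁴
On a pressure surface, geostrophic balance gives V_g = (g/f)|∂Z/∂n|:
V_g = 9.81 × 1.73×10⁻⁴ / 4.51×10⁻⁵ = 37.8 m/s
Converting: 37.8 m/s × 3.6 = 136 km/h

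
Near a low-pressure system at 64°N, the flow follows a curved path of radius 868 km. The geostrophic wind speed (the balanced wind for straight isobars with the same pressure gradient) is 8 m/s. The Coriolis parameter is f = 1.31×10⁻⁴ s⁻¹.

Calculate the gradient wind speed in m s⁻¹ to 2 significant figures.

Around a low, centrifugal force acts outward with Coriolis, so pressure-gradient force balances both:
(1/ρ)|∂P/∂n| = fV + V²/R  →  V² + fR·V − fR·V_g = 0
With fR = 1.31×10⁻⁴ × 868×10³ m = 114 m/s:
V = [−fR + √((fR)² + 4 fR V_g)]/2 = [−114 + √(114² + 4×114×8)]/2 = 7.5 m/s
Subgeostrophic (V < V_g = 8 m/s), as expected around a low.

7.5 m s⁻¹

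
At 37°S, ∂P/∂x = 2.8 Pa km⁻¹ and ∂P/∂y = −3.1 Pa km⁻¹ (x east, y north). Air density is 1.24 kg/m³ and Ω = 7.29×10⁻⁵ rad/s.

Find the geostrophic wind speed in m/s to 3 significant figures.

Coriolis parameter at 37°S:
f = 2Ω sin φ = 2 × 7.29×10⁻⁵ × sin 37° = 8.77×10⁻⁵ s⁻¹
In the Southern Hemisphere f is negative: f = −8.77×10⁻⁵ s⁻¹.
Component geostrophic relations (x east, y north):
u_g = −(1/(fρ)) ∂P/∂y,  v_g = (1/(fρ)) ∂P/∂x
u_g = −(−3.1×10⁻³)/(−8.77×10⁻⁵ × 1.24) = −28.5 m/s;  v_g = (2.8×10⁻³)/(−8.77×10⁻⁵ × 1.24) = −25.7 m/s
|V_g| = √(u_g² + v_g²) = 38.4 m/s

38.4 m/s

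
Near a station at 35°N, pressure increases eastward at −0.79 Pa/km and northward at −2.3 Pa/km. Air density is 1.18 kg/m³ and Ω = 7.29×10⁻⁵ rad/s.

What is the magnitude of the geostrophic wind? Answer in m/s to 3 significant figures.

Coriolis parameter at 35°N:
f = 2Ω sin φ = 2 × 7.29×10⁻⁵ × sin 35° = 8.36×10⁻⁵ s⁻¹
Component geostrophic relations (x east, y north):
u_g = −(1/(fρ)) ∂P/∂y,  v_g = (1/(fρ)) ∂P/∂x
u_g = −(−2.3×10⁻³)/(8.36×10⁻⁵ × 1.18) = 23.3 m/s;  v_g = (−0.79×10⁻³)/(8.36×10⁻⁵ × 1.18) = −8.01 m/s
|V_g| = √(u_g² + v_g²) = 24.6 m/s

24.6 m/s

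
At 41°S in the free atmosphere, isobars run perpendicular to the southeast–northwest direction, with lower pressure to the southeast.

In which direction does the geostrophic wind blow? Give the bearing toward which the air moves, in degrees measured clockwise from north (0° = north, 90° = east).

045°

The pressure-gradient force points toward the southeast (bearing 135°).
Geostrophic balance: in the Southern Hemisphere the Coriolis force deflects motion to the left, so the geostrophic wind blows 90° to the left of the pressure-gradient force (low pressure on the right).
Rotating 135° by 90° counterclockwise gives 045° — the wind blows toward the northeast.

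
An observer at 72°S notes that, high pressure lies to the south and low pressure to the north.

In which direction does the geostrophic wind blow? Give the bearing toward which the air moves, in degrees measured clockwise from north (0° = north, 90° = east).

270°

The pressure-gradient force points toward the north (bearing 000°).
Geostrophic balance: in the Southern Hemisphere the Coriolis force deflects motion to the left, so the geostrophic wind blows 90° to the left of the pressure-gradient force (low pressure on the right).
Rotating 000° by 90° counterclockwise gives 270° — the wind blows toward the west.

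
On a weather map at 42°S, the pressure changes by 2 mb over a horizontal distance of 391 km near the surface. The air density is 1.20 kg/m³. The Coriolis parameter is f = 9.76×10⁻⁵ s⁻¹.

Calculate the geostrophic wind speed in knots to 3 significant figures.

8.49 knots

Pressure gradient: |∂P/∂n| = 200 Pa / 391000 m = 5.12×10⁻⁴ Pa/m
Geostrophic balance (pressure-gradient force = Coriolis force):
V_g = (1/(fρ)) |∂P/∂n| = 5.12×10⁻⁴ / (9.76×10⁻⁵ × 1.20) = 4.37 m/s
Converting: 4.37 m/s × 1.944 = 8.49 knots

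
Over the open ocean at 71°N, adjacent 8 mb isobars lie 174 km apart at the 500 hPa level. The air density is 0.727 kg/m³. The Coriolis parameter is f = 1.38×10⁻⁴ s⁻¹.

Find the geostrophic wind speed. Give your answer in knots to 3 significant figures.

89.1 knots

Pressure gradient: |∂P/∂n| = 800 Pa / 174000 m = 4.60×10⁻³ Pa/m
Geostrophic balance (pressure-gradient force = Coriolis force):
V_g = (1/(fρ)) |∂P/∂n| = 4.60×10⁻³ / (1.38×10⁻⁴ × 0.727) = 45.8 m/s
Converting: 45.8 m/s × 1.944 = 89.1 knots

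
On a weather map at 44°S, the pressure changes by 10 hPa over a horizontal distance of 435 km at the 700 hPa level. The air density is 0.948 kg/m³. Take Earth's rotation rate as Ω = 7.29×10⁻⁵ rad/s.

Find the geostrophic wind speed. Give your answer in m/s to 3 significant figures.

23.9 m/s

Coriolis parameter at 44°S:
f = 2Ω sin φ = 2 × 7.29×10⁻⁵ × sin 44° = 1.01×10⁻⁴ s⁻¹
Pressure gradient: |∂P/∂n| = 1000 Pa / 435000 m = 2.30×10⁻³ Pa/m
Geostrophic balance (pressure-gradient force = Coriolis force):
V_g = (1/(fρ)) |∂P/∂n| = 2.30×10⁻³ / (1.01×10⁻⁴ × 0.948) = 23.9 m/s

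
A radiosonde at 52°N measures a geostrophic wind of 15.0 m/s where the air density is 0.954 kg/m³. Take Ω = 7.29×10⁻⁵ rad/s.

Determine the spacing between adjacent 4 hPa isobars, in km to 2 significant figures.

Coriolis parameter at 52°N:
f = 2Ω sin φ = 2 × 7.29×10⁻⁵ × sin 52° = 1.15×10⁻⁴ s⁻¹
Geostrophic balance rearranged: |∂P/∂n| = f ρ V_g
|∂P/∂n| = 1.15×10⁻⁴ × 0.954 × 15.0 = 1.64×10⁻³ Pa/m
Isobar spacing: Δn = ΔP/|∂P/∂n| = 400 Pa / 1.64×10⁻³ Pa/m = 243294 m ≈ 240 km

240 km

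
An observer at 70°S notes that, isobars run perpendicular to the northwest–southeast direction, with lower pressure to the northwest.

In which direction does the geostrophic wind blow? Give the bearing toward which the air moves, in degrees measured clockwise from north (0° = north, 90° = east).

The pressure-gradient force points toward the northwest (bearing 315°).
Geostrophic balance: in the Southern Hemisphere the Coriolis force deflects motion to the left, so the geostrophic wind blows 90° to the left of the pressure-gradient force (low pressure on the right).
Rotating 315° by 90° counterclockwise gives 225° — the wind blows toward the southwest.

225°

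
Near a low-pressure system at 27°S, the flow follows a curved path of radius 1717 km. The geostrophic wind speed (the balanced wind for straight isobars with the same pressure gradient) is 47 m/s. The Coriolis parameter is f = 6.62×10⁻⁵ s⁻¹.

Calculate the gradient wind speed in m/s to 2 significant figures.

Around a low, centrifugal force acts outward with Coriolis, so pressure-gradient force balances both:
(1/ρ)|∂P/∂n| = fV + V²/R  →  V² + fR·V − fR·V_g = 0
With fR = 6.62×10⁻⁵ × 1717×10³ m = 114 m/s:
V = [−fR + √((fR)² + 4 fR V_g)]/2 = [−114 + √(114² + 4×114×47)]/2 = 35.8 m/s
Subgeostrophic (V < V_g = 47 m/s), as expected around a low.

36 m/s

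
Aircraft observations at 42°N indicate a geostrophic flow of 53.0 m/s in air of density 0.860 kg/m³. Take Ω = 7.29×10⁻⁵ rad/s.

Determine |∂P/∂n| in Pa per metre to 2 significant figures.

4.4×10⁻³ Pa/m

Coriolis parameter at 42°N:
f = 2Ω sin φ = 2 × 7.29×10⁻⁵ × sin 42° = 9.76×10⁻⁵ s⁻¹
Geostrophic balance rearranged: |∂P/∂n| = f ρ V_g
|∂P/∂n| = 9.76×10⁻⁵ × 0.860 × 53.0 = 4.45×10⁻³ Pa/m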